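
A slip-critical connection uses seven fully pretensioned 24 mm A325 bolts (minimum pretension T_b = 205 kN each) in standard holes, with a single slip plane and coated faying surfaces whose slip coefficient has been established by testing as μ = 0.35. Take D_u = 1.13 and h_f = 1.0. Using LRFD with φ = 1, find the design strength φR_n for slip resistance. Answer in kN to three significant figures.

R_n = μ · D_u · h_f · T_b · n_s · n_b = 0.35 × 1.13 × 1.0 × 205 × 1 × 7 = 567.5 kN.
Design strength φR_n = 1 × 567.5 = 568 kN.

568 kN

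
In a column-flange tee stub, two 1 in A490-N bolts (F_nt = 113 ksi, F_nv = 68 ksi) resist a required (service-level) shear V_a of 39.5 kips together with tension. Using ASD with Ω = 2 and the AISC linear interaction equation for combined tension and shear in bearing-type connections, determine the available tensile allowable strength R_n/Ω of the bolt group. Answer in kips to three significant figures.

A_b = π·1²/4 = 0.7854 in²; f_rv = 39.5 / (2 × 0.7854) = 25.15 ksi.
F'_nt = 1.3 F_nt − (Ω F_nt / F_nv) f_rv = 1.3·113 − (2·113/68)·25.15 = 63.32 ksi, capped at F_nt → F'_nt = 63.32 ksi.
R_n = F'_nt · A_b · n = 63.32 × 0.7854 × 2 = 99.47 kips.
Allowable strength R_n/Ω = 99.47 / 2 = 49.7 kips.

49.7 kips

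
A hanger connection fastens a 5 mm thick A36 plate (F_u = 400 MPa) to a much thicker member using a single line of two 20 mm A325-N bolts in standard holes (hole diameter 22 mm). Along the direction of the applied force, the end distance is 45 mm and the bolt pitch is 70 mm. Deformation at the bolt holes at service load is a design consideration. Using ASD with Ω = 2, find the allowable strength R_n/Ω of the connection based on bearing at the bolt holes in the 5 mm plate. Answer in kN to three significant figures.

88.8 kN

Per bolt r_n = 1.2 l_c t F_u ≤ 2.4 d t F_u; upper limit = 2.4 × 20 × 5 × 400 / 1000 = 96 kN.
Edge bolt: l_c = 45 − 22/2 = 34 mm → 1.2 × 34 × 5 × 400 / 1000 = 81.6 → r_n = 81.6 kN.
Interior bolts: l_c = 70 − 22 = 48 mm → 1.2 × 48 × 5 × 400 / 1000 = 115.2 → r_n = 96 kN.
R_n = 1 × 81.6 + 1 × 96 = 177.6 kN.
Allowable strength R_n/Ω = 177.6 / 2 = 88.8 kN.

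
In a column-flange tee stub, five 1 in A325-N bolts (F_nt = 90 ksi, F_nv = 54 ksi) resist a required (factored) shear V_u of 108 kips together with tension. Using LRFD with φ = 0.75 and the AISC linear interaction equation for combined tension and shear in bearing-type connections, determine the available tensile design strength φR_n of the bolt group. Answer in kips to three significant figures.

165 kips

A_b = π·1²/4 = 0.7854 in²; f_rv = 108 / (5 × 0.7854) = 27.5 ksi.
F'_nt = 1.3 F_nt − (F_nt / φF_nv) f_rv = 1.3·90 − (90/(0.75·54))·27.5 = 55.88 ksi, capped at F_nt → F'_nt = 55.88 ksi.
R_n = F'_nt · A_b · n = 55.88 × 0.7854 × 5 = 219.5 kips.
Design strength φR_n = 0.75 × 219.5 = 165 kips.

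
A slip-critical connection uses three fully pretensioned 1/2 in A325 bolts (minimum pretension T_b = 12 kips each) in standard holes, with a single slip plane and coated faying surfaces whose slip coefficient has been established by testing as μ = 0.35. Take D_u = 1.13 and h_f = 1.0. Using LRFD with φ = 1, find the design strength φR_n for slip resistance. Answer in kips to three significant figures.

14.2 kips

R_n = μ · D_u · h_f · T_b · n_s · n_b = 0.35 × 1.13 × 1.0 × 12 × 1 × 3 = 14.24 kips.
Design strength φR_n = 1 × 14.24 = 14.2 kips.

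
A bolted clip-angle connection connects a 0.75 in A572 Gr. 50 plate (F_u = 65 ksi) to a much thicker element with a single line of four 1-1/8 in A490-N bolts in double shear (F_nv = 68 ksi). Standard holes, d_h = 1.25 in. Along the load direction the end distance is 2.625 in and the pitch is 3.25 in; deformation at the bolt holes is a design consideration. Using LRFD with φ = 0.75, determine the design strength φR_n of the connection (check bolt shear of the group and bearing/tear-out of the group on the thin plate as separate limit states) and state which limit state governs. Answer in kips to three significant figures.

351 kips (bearing governs)

Bolt shear: A_b = π·1.125²/4 = 0.994 in²; R_n = 68 × 0.994 × 4 × 2 = 540.7 kips → 0.75 × 540.7 = 406 kips.
Bearing (1.2 l_c t F_u ≤ 2.4 d t F_u): upper limit = 2.4·1.125·0.75·65 = 131.6 kips.
  Edge l_c = 2.625 − 1.25/2 = 2 → r_n = 117 kips; interior l_c = 3.25 − 1.25 = 2 → r_n = 117 kips.
  R_n,bearing = 1·117 + 3·117 = 468 kips → 0.75 × 468 = 351 kips.
Bearing governs: 351 kips.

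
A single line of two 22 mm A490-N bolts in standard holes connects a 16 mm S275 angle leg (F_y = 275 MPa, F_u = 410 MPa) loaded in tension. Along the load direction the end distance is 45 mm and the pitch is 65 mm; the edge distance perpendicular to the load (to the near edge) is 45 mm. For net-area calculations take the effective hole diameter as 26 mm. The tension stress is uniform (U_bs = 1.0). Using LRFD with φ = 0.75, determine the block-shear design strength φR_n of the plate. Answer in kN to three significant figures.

Shear plane L_v = 45 + 1·65 = 110 mm; A_gv = 110 × 16 = 1760 mm².
A_nv = (110 − 1.5·26) × 16 = 1136 mm².
A_nt = (45 − 0.5·26) × 16 = 512 mm².
0.6 F_u A_nv = 279.5 kN; 0.6 F_y A_gv = 290.4 kN → shear rupture governs the shear term.
R_n = 279.5 + 1.0 × 410 × 512 / 1000 = 489.4 kN.
Design strength φR_n = 0.75 × 489.4 = 367 kN.

367 kN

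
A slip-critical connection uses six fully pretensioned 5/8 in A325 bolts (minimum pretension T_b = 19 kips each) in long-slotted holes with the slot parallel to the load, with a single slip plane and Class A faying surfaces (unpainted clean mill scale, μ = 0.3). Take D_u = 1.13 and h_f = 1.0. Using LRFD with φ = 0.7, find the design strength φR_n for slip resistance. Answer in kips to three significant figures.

R_n = μ · D_u · h_f · T_b · n_s · n_b = 0.3 × 1.13 × 1.0 × 19 × 1 × 6 = 38.65 kips.
Design strength φR_n = 0.7 × 38.65 = 27.1 kips.

27.1 kips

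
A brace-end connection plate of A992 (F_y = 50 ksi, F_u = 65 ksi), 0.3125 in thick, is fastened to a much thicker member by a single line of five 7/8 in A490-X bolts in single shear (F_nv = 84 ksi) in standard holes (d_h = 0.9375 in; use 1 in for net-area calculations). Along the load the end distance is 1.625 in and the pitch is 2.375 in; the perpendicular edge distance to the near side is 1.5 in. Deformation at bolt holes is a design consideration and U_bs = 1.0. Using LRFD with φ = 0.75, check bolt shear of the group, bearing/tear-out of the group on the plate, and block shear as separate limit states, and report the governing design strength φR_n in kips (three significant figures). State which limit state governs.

75.8 kips (block shear governs)

Bolt shear: A_b = π·0.875²/4 = 0.6013 in²; R_n = 84 × 0.6013 × 5 × 1 = 252.6 kips → 0.75 × 252.6 = 189 kips.
Bearing: edge l_c = 1.156, r_n = 28.18 kips; interior l_c = 1.438, r_n = 35.04 kips; R_n = 28.18 + 4·35.04 = 168.3 kips → 126 kips.
Block shear: A_gv = 3.477, A_nv = 2.07, A_nt = 0.3125 in²; R_n = min(0.6F_uA_nv, 0.6F_yA_gv) + U_bs·F_u·A_nt = 101.1 kips → 75.8 kips.
Block shear governs: 75.8 kips.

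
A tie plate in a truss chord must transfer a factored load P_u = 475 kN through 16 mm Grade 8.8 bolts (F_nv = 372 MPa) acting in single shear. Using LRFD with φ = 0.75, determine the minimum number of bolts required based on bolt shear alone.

A_b = π·16²/4 = 201.1 mm².
Per-bolt design strength φR_n = 0.75 × 372 × 201.1 × 1 / 1000 = 56.1 kN.
n ≥ 475 / 56.1 = 8.468 → use 9 bolts.

9 bolts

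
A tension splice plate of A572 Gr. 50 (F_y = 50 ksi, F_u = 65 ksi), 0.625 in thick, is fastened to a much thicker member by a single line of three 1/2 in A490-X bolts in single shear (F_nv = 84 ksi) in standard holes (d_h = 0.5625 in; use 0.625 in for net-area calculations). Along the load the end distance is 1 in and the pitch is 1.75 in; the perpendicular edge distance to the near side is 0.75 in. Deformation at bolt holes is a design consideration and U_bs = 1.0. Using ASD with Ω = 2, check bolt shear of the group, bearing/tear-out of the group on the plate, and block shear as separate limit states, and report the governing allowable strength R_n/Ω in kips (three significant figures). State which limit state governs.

Bolt shear: A_b = π·0.5²/4 = 0.1963 in²; R_n = 84 × 0.1963 × 3 × 1 = 49.48 kips → 49.48 / 2 = 24.7 kips.
Bearing: edge l_c = 0.7188, r_n = 35.04 kips; interior l_c = 1.188, r_n = 48.75 kips; R_n = 35.04 + 2·48.75 = 132.5 kips → 66.3 kips.
Block shear: A_gv = 2.812, A_nv = 1.836, A_nt = 0.2734 in²; R_n = min(0.6F_uA_nv, 0.6F_yA_gv) + U_bs·F_u·A_nt = 89.38 kips → 44.7 kips.
Bolt shear governs: 24.7 kips.

24.7 kips (bolt shear governs)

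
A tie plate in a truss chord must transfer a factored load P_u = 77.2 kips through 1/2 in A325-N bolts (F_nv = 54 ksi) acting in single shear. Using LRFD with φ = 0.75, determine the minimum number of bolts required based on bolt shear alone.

A_b = π·0.5²/4 = 0.1963 in².
Per-bolt design strength φR_n = 0.75 × 54 × 0.1963 × 1 = 7.952 kips.
n ≥ 77.2 / 7.952 = 9.708 → use 10 bolts.

10 bolts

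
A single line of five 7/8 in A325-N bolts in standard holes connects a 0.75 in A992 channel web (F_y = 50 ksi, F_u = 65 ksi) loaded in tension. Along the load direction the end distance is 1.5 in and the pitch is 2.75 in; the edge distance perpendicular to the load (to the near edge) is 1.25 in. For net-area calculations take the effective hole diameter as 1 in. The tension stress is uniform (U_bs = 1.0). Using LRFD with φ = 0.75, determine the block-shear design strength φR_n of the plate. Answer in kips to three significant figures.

Shear plane L_v = 1.5 + 4·2.75 = 12.5 in; A_gv = 12.5 × 0.75 = 9.375 in².
A_nv = (12.5 − 4.5·1) × 0.75 = 6 in².
A_nt = (1.25 − 0.5·1) × 0.75 = 0.5625 in².
0.6 F_u A_nv = 234 kips; 0.6 F_y A_gv = 281.2 kips → shear rupture governs the shear term.
R_n = 234 + 1.0 × 65 × 0.5625 = 270.6 kips.
Design strength φR_n = 0.75 × 270.6 = 203 kips.

203 kips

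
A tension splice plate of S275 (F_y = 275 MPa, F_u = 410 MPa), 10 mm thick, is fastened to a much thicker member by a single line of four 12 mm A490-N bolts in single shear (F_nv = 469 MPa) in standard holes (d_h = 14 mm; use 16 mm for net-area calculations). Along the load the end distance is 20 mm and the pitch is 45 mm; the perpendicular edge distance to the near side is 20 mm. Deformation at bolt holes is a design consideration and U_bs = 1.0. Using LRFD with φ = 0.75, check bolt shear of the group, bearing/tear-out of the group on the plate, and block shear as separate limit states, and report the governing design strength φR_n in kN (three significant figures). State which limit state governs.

Bolt shear: A_b = π·12²/4 = 113.1 mm²; R_n = 469 × 113.1 × 4 × 1 / 1000 = 212.2 kN → 0.75 × 212.2 = 159 kN.
Bearing: edge l_c = 13, r_n = 63.96 kN; interior l_c = 31, r_n = 118.1 kN; R_n = 63.96 + 3·118.1 = 418.2 kN → 314 kN.
Block shear: A_gv = 1550, A_nv = 990, A_nt = 120 mm²; R_n = min(0.6F_uA_nv, 0.6F_yA_gv) + U_bs·F_u·A_nt = 292.7 kN → 220 kN.
Bolt shear governs: 159 kN.

159 kN (bolt shear governs)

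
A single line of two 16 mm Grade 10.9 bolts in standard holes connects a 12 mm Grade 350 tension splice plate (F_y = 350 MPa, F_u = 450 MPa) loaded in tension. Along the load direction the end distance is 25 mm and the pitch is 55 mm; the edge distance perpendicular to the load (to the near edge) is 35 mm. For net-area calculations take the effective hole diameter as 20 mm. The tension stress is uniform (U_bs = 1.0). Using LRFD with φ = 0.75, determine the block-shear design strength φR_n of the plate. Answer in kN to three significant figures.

223 kN

Shear plane L_v = 25 + 1·55 = 80 mm; A_gv = 80 × 12 = 960 mm².
A_nv = (80 − 1.5·20) × 12 = 600 mm².
A_nt = (35 − 0.5·20) × 12 = 300 mm².
0.6 F_u A_nv = 162 kN; 0.6 F_y A_gv = 201.6 kN → shear rupture governs the shear term.
R_n = 162 + 1.0 × 450 × 300 / 1000 = 297 kN.
Design strength φR_n = 0.75 × 297 = 223 kN.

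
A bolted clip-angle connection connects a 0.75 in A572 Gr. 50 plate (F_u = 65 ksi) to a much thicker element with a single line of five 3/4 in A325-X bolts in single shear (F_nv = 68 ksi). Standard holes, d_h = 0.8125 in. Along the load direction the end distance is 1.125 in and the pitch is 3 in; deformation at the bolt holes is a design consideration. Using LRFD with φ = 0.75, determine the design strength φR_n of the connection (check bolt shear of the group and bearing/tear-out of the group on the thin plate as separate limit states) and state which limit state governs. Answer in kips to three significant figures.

Bolt shear: A_b = π·0.75²/4 = 0.4418 in²; R_n = 68 × 0.4418 × 5 × 1 = 150.2 kips → 0.75 × 150.2 = 113 kips.
Bearing (1.2 l_c t F_u ≤ 2.4 d t F_u): upper limit = 2.4·0.75·0.75·65 = 87.75 kips.
  Edge l_c = 1.125 − 0.8125/2 = 0.7188 → r_n = 42.05 kips; interior l_c = 3 − 0.8125 = 2.188 → r_n = 87.75 kips.
  R_n,bearing = 1·42.05 + 4·87.75 = 393 kips → 0.75 × 393 = 295 kips.
Bolt shear governs: 113 kips.

113 kips (bolt shear governs)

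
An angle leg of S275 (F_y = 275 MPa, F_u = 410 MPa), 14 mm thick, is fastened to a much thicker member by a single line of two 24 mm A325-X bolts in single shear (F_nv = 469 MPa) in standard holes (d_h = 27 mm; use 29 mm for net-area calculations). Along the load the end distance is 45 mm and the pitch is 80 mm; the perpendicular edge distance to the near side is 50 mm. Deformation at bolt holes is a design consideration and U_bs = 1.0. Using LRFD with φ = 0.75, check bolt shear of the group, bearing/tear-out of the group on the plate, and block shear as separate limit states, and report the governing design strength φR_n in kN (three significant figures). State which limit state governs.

318 kN (bolt shear governs)

Bolt shear: A_b = π·24²/4 = 452.4 mm²; R_n = 469 × 452.4 × 2 × 1 / 1000 = 424.3 kN → 0.75 × 424.3 = 318 kN.
Bearing: edge l_c = 31.5, r_n = 217 kN; interior l_c = 53, r_n = 330.6 kN; R_n = 217 + 1·330.6 = 547.6 kN → 411 kN.
Block shear: A_gv = 1750, A_nv = 1141, A_nt = 497 mm²; R_n = min(0.6F_uA_nv, 0.6F_yA_gv) + U_bs·F_u·A_nt = 484.5 kN → 363 kN.
Bolt shear governs: 318 kN.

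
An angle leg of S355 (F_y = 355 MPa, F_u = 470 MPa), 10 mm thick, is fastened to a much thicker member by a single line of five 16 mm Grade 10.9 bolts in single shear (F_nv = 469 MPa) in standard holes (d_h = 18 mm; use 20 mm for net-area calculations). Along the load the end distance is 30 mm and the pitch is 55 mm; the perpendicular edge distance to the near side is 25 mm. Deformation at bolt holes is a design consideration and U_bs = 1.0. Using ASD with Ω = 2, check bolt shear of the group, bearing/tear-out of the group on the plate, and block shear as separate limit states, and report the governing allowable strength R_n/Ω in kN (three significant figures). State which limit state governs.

Bolt shear: A_b = π·16²/4 = 201.1 mm²; R_n = 469 × 201.1 × 5 × 1 / 1000 = 471.5 kN → 471.5 / 2 = 236 kN.
Bearing: edge l_c = 21, r_n = 118.4 kN; interior l_c = 37, r_n = 180.5 kN; R_n = 118.4 + 4·180.5 = 840.4 kN → 420 kN.
Block shear: A_gv = 2500, A_nv = 1600, A_nt = 150 mm²; R_n = min(0.6F_uA_nv, 0.6F_yA_gv) + U_bs·F_u·A_nt = 521.7 kN → 261 kN.
Bolt shear governs: 236 kN.

236 kN (bolt shear governs)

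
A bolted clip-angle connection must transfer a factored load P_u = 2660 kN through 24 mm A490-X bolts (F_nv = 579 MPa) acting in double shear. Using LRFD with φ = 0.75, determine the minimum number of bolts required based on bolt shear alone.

A_b = π·24²/4 = 452.4 mm².
Per-bolt design strength φR_n = 0.75 × 579 × 452.4 × 2 / 1000 = 392.9 kN.
n ≥ 2660 / 392.9 = 6.77 → use 7 bolts.

7 bolts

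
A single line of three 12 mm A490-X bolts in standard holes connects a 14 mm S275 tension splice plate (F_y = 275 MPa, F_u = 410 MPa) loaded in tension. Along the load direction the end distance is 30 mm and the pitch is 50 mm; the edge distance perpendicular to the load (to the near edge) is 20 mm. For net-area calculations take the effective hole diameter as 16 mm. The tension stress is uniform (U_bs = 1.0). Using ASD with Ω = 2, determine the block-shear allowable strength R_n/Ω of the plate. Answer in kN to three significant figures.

185 kN

Shear plane L_v = 30 + 2·50 = 130 mm; A_gv = 130 × 14 = 1820 mm².
A_nv = (130 − 2.5·16) × 14 = 1260 mm².
A_nt = (20 − 0.5·16) × 14 = 168 mm².
0.6 F_u A_nv = 310 kN; 0.6 F_y A_gv = 300.3 kN → shear yielding governs the shear term.
R_n = 300.3 + 1.0 × 410 × 168 / 1000 = 369.2 kN.
Allowable strength R_n/Ω = 369.2 / 2 = 185 kN.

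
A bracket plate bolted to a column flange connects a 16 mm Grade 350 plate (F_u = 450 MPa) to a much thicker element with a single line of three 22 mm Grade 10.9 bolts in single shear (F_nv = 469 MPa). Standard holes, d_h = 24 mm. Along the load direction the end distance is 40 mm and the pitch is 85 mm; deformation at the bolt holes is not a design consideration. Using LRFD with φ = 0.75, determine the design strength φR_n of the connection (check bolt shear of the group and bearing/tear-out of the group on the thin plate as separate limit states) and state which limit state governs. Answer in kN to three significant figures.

401 kN (bolt shear governs)

Bolt shear: A_b = π·22²/4 = 380.1 mm²; R_n = 469 × 380.1 × 3 × 1 / 1000 = 534.8 kN → 0.75 × 534.8 = 401 kN.
Bearing (1.5 l_c t F_u ≤ 3.0 d t F_u): upper limit = 3.0·22·16·450 / 1000 = 475.2 kN.
  Edge l_c = 40 − 24/2 = 28 → r_n = 302.4 kN; interior l_c = 85 − 24 = 61 → r_n = 475.2 kN.
  R_n,bearing = 1·302.4 + 2·475.2 = 1253 kN → 0.75 × 1253 = 940 kN.
Bolt shear governs: 401 kN.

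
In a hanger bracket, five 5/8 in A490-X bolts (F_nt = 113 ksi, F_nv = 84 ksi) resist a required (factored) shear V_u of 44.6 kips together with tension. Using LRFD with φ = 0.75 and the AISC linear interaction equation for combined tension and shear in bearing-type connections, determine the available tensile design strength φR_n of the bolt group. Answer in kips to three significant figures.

109 kips

A_b = π·0.625²/4 = 0.3068 in²; f_rv = 44.6 / (5 × 0.3068) = 29.07 ksi.
F'_nt = 1.3 F_nt − (F_nt / φF_nv) f_rv = 1.3·113 − (113/(0.75·84))·29.07 = 94.75 ksi, capped at F_nt → F'_nt = 94.75 ksi.
R_n = F'_nt · A_b · n = 94.75 × 0.3068 × 5 = 145.3 kips.
Design strength φR_n = 0.75 × 145.3 = 109 kips.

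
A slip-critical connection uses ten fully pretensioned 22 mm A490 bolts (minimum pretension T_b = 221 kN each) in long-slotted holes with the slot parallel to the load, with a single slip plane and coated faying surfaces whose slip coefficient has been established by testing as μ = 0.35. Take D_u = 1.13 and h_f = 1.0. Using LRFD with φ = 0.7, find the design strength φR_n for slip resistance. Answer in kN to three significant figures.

612 kN

R_n = μ · D_u · h_f · T_b · n_s · n_b = 0.35 × 1.13 × 1.0 × 221 × 1 × 10 = 874.1 kN.
Design strength φR_n = 0.7 × 874.1 = 612 kN.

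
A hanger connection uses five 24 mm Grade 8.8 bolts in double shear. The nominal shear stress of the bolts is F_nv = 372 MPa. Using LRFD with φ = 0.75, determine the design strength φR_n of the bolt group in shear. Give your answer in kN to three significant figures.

A_b = π × 24² / 4 = 452.4 mm².
R_n = F_nv · A_b · n · n_s = 372 × 452.4 × 5 × 2 / 1000 = 1683 kN.
Design strength φR_n = 0.75 × 1683 = 1260 kN.

1260 kN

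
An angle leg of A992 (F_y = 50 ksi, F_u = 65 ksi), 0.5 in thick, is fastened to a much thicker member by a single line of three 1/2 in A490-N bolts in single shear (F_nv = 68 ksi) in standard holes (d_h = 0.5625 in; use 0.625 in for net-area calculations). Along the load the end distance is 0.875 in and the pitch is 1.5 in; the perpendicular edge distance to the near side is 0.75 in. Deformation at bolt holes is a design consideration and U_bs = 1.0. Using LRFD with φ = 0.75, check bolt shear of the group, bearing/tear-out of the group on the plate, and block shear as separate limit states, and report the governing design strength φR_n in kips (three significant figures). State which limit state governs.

Bolt shear: A_b = π·0.5²/4 = 0.1963 in²; R_n = 68 × 0.1963 × 3 × 1 = 40.06 kips → 0.75 × 40.06 = 30 kips.
Bearing: edge l_c = 0.5938, r_n = 23.16 kips; interior l_c = 0.9375, r_n = 36.56 kips; R_n = 23.16 + 2·36.56 = 96.28 kips → 72.2 kips.
Block shear: A_gv = 1.938, A_nv = 1.156, A_nt = 0.2188 in²; R_n = min(0.6F_uA_nv, 0.6F_yA_gv) + U_bs·F_u·A_nt = 59.31 kips → 44.5 kips.
Bolt shear governs: 30 kips.

30 kips (bolt shear governs)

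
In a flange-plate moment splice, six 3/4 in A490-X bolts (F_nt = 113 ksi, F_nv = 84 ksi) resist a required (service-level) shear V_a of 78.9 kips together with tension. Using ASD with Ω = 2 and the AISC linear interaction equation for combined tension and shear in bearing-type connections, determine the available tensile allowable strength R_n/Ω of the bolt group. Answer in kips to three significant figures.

88.6 kips

A_b = π·0.75²/4 = 0.4418 in²; f_rv = 78.9 / (6 × 0.4418) = 29.77 ksi.
F'_nt = 1.3 F_nt − (Ω F_nt / F_nv) f_rv = 1.3·113 − (2·113/84)·29.77 = 66.82 ksi, capped at F_nt → F'_nt = 66.82 ksi.
R_n = F'_nt · A_b · n = 66.82 × 0.4418 × 6 = 177.1 kips.
Allowable strength R_n/Ω = 177.1 / 2 = 88.6 kips.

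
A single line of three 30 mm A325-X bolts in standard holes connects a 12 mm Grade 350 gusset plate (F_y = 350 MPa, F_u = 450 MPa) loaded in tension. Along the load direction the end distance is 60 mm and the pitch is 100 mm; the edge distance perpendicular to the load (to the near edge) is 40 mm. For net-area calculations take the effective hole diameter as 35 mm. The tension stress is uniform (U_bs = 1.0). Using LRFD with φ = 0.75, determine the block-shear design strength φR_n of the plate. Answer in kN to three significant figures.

510 kN

Shear plane L_v = 60 + 2·100 = 260 mm; A_gv = 260 × 12 = 3120 mm².
A_nv = (260 − 2.5·35) × 12 = 2070 mm².
A_nt = (40 − 0.5·35) × 12 = 270 mm².
0.6 F_u A_nv = 558.9 kN; 0.6 F_y A_gv = 655.2 kN → shear rupture governs the shear term.
R_n = 558.9 + 1.0 × 450 × 270 / 1000 = 680.4 kN.
Design strength φR_n = 0.75 × 680.4 = 510 kN.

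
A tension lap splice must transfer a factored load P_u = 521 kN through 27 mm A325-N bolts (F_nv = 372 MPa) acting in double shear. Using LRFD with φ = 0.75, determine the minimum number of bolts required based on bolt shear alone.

2 bolts

A_b = π·27²/4 = 572.6 mm².
Per-bolt design strength φR_n = 0.75 × 372 × 572.6 × 2 / 1000 = 319.5 kN.
n ≥ 521 / 319.5 = 1.631 → use 2 bolts.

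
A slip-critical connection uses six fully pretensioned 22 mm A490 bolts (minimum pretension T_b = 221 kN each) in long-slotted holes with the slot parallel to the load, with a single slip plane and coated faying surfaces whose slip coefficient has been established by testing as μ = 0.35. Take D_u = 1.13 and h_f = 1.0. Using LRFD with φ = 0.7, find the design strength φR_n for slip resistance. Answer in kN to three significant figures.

367 kN

R_n = μ · D_u · h_f · T_b · n_s · n_b = 0.35 × 1.13 × 1.0 × 221 × 1 × 6 = 524.4 kN.
Design strength φR_n = 0.7 × 524.4 = 367 kN.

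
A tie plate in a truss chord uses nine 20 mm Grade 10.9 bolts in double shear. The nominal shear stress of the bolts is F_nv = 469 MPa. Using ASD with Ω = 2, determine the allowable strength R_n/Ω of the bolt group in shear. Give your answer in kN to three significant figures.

1330 kN

A_b = π × 20² / 4 = 314.2 mm².
R_n = F_nv · A_b · n · n_s = 469 × 314.2 × 9 × 2 / 1000 = 2652 kN.
Allowable strength R_n/Ω = 2652 / 2 = 1330 kN.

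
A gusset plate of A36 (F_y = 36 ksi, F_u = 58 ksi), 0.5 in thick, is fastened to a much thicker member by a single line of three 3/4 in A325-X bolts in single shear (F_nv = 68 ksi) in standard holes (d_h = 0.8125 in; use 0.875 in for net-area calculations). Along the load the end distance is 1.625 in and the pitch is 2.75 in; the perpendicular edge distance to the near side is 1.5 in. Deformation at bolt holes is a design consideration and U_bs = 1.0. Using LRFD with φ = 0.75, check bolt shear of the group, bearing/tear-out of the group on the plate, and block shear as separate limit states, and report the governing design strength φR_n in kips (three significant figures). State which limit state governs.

Bolt shear: A_b = π·0.75²/4 = 0.4418 in²; R_n = 68 × 0.4418 × 3 × 1 = 90.12 kips → 0.75 × 90.12 = 67.6 kips.
Bearing: edge l_c = 1.219, r_n = 42.41 kips; interior l_c = 1.938, r_n = 52.2 kips; R_n = 42.41 + 2·52.2 = 146.8 kips → 110 kips.
Block shear: A_gv = 3.562, A_nv = 2.469, A_nt = 0.5312 in²; R_n = min(0.6F_uA_nv, 0.6F_yA_gv) + U_bs·F_u·A_nt = 107.8 kips → 80.8 kips.
Bolt shear governs: 67.6 kips.

67.6 kips (bolt shear governs)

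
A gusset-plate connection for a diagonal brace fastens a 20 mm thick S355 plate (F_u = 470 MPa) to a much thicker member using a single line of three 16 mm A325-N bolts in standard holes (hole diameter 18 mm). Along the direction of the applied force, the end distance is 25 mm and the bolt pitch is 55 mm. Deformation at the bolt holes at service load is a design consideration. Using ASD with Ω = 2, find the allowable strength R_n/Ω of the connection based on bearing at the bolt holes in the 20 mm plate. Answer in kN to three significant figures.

451 kN

Per bolt r_n = 1.2 l_c t F_u ≤ 2.4 d t F_u; upper limit = 2.4 × 16 × 20 × 470 / 1000 = 361 kN.
Edge bolt: l_c = 25 − 18/2 = 16 mm → 1.2 × 16 × 20 × 470 / 1000 = 180.5 → r_n = 180.5 kN.
Interior bolts: l_c = 55 − 18 = 37 mm → 1.2 × 37 × 20 × 470 / 1000 = 417.4 → r_n = 361 kN.
R_n = 1 × 180.5 + 2 × 361 = 902.4 kN.
Allowable strength R_n/Ω = 902.4 / 2 = 451 kN.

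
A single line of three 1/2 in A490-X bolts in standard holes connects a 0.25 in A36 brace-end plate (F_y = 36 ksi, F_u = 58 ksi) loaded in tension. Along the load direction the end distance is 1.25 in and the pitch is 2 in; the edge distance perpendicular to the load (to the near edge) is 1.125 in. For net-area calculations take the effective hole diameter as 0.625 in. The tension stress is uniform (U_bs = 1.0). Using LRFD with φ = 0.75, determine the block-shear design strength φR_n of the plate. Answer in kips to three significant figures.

Shear plane L_v = 1.25 + 2·2 = 5.25 in; A_gv = 5.25 × 0.25 = 1.312 in².
A_nv = (5.25 − 2.5·0.625) × 0.25 = 0.9219 in².
A_nt = (1.125 − 0.5·0.625) × 0.25 = 0.2031 in².
0.6 F_u A_nv = 32.08 kips; 0.6 F_y A_gv = 28.35 kips → shear yielding governs the shear term.
R_n = 28.35 + 1.0 × 58 × 0.2031 = 40.13 kips.
Design strength φR_n = 0.75 × 40.13 = 30.1 kips.

30.1 kips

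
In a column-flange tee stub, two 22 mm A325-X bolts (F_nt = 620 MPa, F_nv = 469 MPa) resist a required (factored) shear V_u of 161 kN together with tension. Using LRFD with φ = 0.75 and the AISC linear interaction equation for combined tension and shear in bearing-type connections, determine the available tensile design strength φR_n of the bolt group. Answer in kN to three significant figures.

A_b = π·22²/4 = 380.1 mm²; f_rv = 161 × 1000 / (2 × 380.1) = 211.8 MPa.
F'_nt = 1.3 F_nt − (F_nt / φF_nv) f_rv = 1.3·620 − (620/(0.75·469))·211.8 = 432.7 MPa, capped at F_nt → F'_nt = 432.7 MPa.
R_n = F'_nt · A_b · n = 432.7 × 380.1 × 2 / 1000 = 329 kN.
Design strength φR_n = 0.75 × 329 = 247 kN.

247 kN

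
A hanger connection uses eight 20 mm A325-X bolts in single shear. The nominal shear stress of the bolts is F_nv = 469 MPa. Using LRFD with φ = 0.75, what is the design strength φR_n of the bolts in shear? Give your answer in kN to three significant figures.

A_b = π × 20² / 4 = 314.2 mm².
R_n = F_nv · A_b · n · n_s = 469 × 314.2 × 8 × 1 / 1000 = 1179 kN.
Design strength φR_n = 0.75 × 1179 = 884 kN.

884 kN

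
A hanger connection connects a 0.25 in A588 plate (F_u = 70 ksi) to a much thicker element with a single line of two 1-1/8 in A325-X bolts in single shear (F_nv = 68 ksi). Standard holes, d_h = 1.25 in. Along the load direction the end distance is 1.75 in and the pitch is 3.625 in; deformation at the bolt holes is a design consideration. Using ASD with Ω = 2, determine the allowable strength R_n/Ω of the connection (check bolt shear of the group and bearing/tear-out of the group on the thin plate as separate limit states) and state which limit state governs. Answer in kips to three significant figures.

35.4 kips (bearing governs)

Bolt shear: A_b = π·1.125²/4 = 0.994 in²; R_n = 68 × 0.994 × 2 × 1 = 135.2 kips → 135.2 / 2 = 67.6 kips.
Bearing (1.2 l_c t F_u ≤ 2.4 d t F_u): upper limit = 2.4·1.125·0.25·70 = 47.25 kips.
  Edge l_c = 1.75 − 1.25/2 = 1.125 → r_n = 23.62 kips; interior l_c = 3.625 − 1.25 = 2.375 → r_n = 47.25 kips.
  R_n,bearing = 1·23.62 + 1·47.25 = 70.87 kips → 70.87 / 2 = 35.4 kips.
Bearing governs: 35.4 kips.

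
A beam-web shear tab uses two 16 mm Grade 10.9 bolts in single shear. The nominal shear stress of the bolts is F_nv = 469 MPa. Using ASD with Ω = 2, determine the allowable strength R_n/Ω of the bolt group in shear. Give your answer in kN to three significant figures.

94.3 kN

A_b = π × 16² / 4 = 201.1 mm².
R_n = F_nv · A_b · n · n_s = 469 × 201.1 × 2 × 1 / 1000 = 188.6 kN.
Allowable strength R_n/Ω = 188.6 / 2 = 94.3 kN.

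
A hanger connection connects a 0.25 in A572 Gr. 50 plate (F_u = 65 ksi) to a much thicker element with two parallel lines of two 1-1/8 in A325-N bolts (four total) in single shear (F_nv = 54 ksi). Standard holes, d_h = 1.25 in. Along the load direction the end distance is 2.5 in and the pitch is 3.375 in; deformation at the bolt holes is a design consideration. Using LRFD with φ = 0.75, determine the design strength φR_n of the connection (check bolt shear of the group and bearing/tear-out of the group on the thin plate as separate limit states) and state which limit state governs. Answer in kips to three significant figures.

Bolt shear: A_b = π·1.125²/4 = 0.994 in²; R_n = 54 × 0.994 × 4 × 1 = 214.7 kips → 0.75 × 214.7 = 161 kips.
Bearing (1.2 l_c t F_u ≤ 2.4 d t F_u): upper limit = 2.4·1.125·0.25·65 = 43.87 kips.
  Edge l_c = 2.5 − 1.25/2 = 1.875 → r_n = 36.56 kips; interior l_c = 3.375 − 1.25 = 2.125 → r_n = 41.44 kips.
  R_n,bearing = 2·36.56 + 2·41.44 = 156 kips → 0.75 × 156 = 117 kips.
Bearing governs: 117 kips.

117 kips (bearing governs)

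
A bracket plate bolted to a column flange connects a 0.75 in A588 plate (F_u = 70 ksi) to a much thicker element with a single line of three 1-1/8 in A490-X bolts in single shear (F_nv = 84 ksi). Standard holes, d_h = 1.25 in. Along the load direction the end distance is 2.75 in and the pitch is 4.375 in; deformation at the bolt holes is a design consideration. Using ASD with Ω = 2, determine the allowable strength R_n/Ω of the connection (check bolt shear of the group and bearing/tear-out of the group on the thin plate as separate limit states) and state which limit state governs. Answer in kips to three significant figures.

125 kips (bolt shear governs)

Bolt shear: A_b = π·1.125²/4 = 0.994 in²; R_n = 84 × 0.994 × 3 × 1 = 250.5 kips → 250.5 / 2 = 125 kips.
Bearing (1.2 l_c t F_u ≤ 2.4 d t F_u): upper limit = 2.4·1.125·0.75·70 = 141.8 kips.
  Edge l_c = 2.75 − 1.25/2 = 2.125 → r_n = 133.9 kips; interior l_c = 4.375 − 1.25 = 3.125 → r_n = 141.8 kips.
  R_n,bearing = 1·133.9 + 2·141.8 = 417.4 kips → 417.4 / 2 = 209 kips.
Bolt shear governs: 125 kips.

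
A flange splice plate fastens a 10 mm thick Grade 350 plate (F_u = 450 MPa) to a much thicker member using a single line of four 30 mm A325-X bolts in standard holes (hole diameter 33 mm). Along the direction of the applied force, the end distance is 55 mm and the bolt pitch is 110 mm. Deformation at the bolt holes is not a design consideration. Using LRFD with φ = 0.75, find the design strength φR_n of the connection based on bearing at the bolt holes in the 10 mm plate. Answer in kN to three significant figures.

1110 kN

Per bolt r_n = 1.5 l_c t F_u ≤ 3.0 d t F_u; upper limit = 3.0 × 30 × 10 × 450 / 1000 = 405 kN.
Edge bolt: l_c = 55 − 33/2 = 38.5 mm → 1.5 × 38.5 × 10 × 450 / 1000 = 259.9 → r_n = 259.9 kN.
Interior bolts: l_c = 110 − 33 = 77 mm → 1.5 × 77 × 10 × 450 / 1000 = 519.8 → r_n = 405 kN.
R_n = 1 × 259.9 + 3 × 405 = 1475 kN.
Design strength φR_n = 0.75 × 1475 = 1110 kN.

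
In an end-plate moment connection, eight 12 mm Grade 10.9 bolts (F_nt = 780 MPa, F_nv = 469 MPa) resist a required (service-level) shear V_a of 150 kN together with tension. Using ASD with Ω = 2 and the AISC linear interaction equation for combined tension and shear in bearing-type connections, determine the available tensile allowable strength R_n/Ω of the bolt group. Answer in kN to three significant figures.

209 kN

A_b = π·12²/4 = 113.1 mm²; f_rv = 150 × 1000 / (8 × 113.1) = 165.8 MPa.
F'_nt = 1.3 F_nt − (Ω F_nt / F_nv) f_rv = 1.3·780 − (2·780/469)·165.8 = 462.6 MPa, capped at F_nt → F'_nt = 462.6 MPa.
R_n = F'_nt · A_b · n = 462.6 × 113.1 × 8 / 1000 = 418.5 kN.
Allowable strength R_n/Ω = 418.5 / 2 = 209 kN.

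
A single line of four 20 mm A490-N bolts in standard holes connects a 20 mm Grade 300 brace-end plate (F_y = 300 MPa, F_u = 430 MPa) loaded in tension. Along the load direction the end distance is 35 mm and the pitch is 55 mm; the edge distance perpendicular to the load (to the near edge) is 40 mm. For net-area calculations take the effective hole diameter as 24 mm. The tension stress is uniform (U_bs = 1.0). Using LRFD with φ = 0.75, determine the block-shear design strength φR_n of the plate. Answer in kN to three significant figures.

Shear plane L_v = 35 + 3·55 = 200 mm; A_gv = 200 × 20 = 4000 mm².
A_nv = (200 − 3.5·24) × 20 = 2320 mm².
A_nt = (40 − 0.5·24) × 20 = 560 mm².
0.6 F_u A_nv = 598.6 kN; 0.6 F_y A_gv = 720 kN → shear rupture governs the shear term.
R_n = 598.6 + 1.0 × 430 × 560 / 1000 = 839.4 kN.
Design strength φR_n = 0.75 × 839.4 = 630 kN.

630 kN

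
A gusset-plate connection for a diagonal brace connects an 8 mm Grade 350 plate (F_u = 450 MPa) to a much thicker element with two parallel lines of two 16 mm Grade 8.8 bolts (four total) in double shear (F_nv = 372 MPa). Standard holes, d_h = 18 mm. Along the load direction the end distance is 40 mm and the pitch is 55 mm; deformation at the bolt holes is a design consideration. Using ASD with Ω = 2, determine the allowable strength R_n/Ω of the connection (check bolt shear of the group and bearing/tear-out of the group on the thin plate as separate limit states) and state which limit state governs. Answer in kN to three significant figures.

Bolt shear: A_b = π·16²/4 = 201.1 mm²; R_n = 372 × 201.1 × 4 × 2 / 1000 = 598.4 kN → 598.4 / 2 = 299 kN.
Bearing (1.2 l_c t F_u ≤ 2.4 d t F_u): upper limit = 2.4·16·8·450 / 1000 = 138.2 kN.
  Edge l_c = 40 − 18/2 = 31 → r_n = 133.9 kN; interior l_c = 55 − 18 = 37 → r_n = 138.2 kN.
  R_n,bearing = 2·133.9 + 2·138.2 = 544.3 kN → 544.3 / 2 = 272 kN.
Bearing governs: 272 kN.

272 kN (bearing governs)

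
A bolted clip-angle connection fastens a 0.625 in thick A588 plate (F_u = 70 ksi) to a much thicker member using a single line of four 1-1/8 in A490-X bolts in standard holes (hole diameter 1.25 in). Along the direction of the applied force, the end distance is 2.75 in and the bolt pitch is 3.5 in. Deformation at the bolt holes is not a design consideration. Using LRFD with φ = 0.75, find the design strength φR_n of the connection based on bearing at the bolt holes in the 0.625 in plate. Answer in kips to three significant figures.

437 kips

Per bolt r_n = 1.5 l_c t F_u ≤ 3.0 d t F_u; upper limit = 3.0 × 1.125 × 0.625 × 70 = 147.7 kips.
Edge bolt: l_c = 2.75 − 1.25/2 = 2.125 in → 1.5 × 2.125 × 0.625 × 70 = 139.5 → r_n = 139.5 kips.
Interior bolts: l_c = 3.5 − 1.25 = 2.25 in → 1.5 × 2.25 × 0.625 × 70 = 147.7 → r_n = 147.7 kips.
R_n = 1 × 139.5 + 3 × 147.7 = 582.4 kips.
Design strength φR_n = 0.75 × 582.4 = 437 kips.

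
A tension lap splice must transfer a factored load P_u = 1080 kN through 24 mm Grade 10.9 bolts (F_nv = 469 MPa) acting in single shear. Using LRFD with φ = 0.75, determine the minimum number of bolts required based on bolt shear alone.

A_b = π·24²/4 = 452.4 mm².
Per-bolt design strength φR_n = 0.75 × 469 × 452.4 × 1 / 1000 = 159.1 kN.
n ≥ 1080 / 159.1 = 6.787 → use 7 bolts.

7 bolts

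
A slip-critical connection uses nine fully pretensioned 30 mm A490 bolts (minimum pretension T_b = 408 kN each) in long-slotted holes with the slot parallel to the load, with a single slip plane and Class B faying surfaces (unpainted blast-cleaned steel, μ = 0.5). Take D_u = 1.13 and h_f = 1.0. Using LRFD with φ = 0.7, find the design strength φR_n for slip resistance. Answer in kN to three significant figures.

R_n = μ · D_u · h_f · T_b · n_s · n_b = 0.5 × 1.13 × 1.0 × 408 × 1 × 9 = 2075 kN.
Design strength φR_n = 0.7 × 2075 = 1450 kN.

1450 kN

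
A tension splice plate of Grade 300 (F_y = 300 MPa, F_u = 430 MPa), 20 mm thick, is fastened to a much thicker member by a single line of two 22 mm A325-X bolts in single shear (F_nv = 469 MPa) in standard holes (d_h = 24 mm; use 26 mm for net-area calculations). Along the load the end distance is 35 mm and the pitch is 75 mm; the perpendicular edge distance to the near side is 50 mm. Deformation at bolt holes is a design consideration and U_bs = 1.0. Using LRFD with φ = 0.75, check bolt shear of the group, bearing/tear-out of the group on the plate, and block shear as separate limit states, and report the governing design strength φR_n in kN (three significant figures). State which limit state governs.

Bolt shear: A_b = π·22²/4 = 380.1 mm²; R_n = 469 × 380.1 × 2 × 1 / 1000 = 356.6 kN → 0.75 × 356.6 = 267 kN.
Bearing: edge l_c = 23, r_n = 237.4 kN; interior l_c = 51, r_n = 454.1 kN; R_n = 237.4 + 1·454.1 = 691.4 kN → 519 kN.
Block shear: A_gv = 2200, A_nv = 1420, A_nt = 740 mm²; R_n = min(0.6F_uA_nv, 0.6F_yA_gv) + U_bs·F_u·A_nt = 684.6 kN → 513 kN.
Bolt shear governs: 267 kN.

267 kN (bolt shear governs)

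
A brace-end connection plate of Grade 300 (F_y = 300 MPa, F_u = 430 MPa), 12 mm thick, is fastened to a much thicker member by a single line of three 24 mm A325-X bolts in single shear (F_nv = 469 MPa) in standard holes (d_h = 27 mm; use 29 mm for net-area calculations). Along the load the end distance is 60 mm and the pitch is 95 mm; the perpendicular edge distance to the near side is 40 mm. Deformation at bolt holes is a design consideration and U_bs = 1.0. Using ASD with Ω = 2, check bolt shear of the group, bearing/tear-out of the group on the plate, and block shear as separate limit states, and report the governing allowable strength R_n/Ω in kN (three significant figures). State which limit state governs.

Bolt shear: A_b = π·24²/4 = 452.4 mm²; R_n = 469 × 452.4 × 3 × 1 / 1000 = 636.5 kN → 636.5 / 2 = 318 kN.
Bearing: edge l_c = 46.5, r_n = 287.9 kN; interior l_c = 68, r_n = 297.2 kN; R_n = 287.9 + 2·297.2 = 882.4 kN → 441 kN.
Block shear: A_gv = 3000, A_nv = 2130, A_nt = 306 mm²; R_n = min(0.6F_uA_nv, 0.6F_yA_gv) + U_bs·F_u·A_nt = 671.6 kN → 336 kN.
Bolt shear governs: 318 kN.

318 kN (bolt shear governs)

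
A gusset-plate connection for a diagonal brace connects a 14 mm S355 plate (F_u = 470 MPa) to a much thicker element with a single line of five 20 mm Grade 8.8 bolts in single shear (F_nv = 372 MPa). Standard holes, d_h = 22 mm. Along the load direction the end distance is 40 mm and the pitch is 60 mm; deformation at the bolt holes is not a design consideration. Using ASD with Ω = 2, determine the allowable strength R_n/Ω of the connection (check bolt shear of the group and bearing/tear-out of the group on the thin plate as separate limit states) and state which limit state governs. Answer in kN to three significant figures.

Bolt shear: A_b = π·20²/4 = 314.2 mm²; R_n = 372 × 314.2 × 5 × 1 / 1000 = 584.3 kN → 584.3 / 2 = 292 kN.
Bearing (1.5 l_c t F_u ≤ 3.0 d t F_u): upper limit = 3.0·20·14·470 / 1000 = 394.8 kN.
  Edge l_c = 40 − 22/2 = 29 → r_n = 286.2 kN; interior l_c = 60 − 22 = 38 → r_n = 375.1 kN.
  R_n,bearing = 1·286.2 + 4·375.1 = 1786 kN → 1786 / 2 = 893 kN.
Bolt shear governs: 292 kN.

292 kN (bolt shear governs)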